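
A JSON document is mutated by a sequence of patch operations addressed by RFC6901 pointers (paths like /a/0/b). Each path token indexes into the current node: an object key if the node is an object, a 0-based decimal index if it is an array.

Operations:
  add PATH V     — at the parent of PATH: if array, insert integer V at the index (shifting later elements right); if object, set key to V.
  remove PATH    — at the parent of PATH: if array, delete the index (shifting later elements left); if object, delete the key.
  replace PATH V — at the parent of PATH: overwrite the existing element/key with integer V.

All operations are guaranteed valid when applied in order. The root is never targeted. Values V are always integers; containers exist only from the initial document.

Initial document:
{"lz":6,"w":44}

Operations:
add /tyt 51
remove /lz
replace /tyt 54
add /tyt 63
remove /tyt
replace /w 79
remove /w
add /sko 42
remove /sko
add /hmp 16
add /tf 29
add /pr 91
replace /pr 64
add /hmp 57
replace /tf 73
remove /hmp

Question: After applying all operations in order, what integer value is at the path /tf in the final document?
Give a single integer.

After op 1 (add /tyt 51): {"lz":6,"tyt":51,"w":44}
After op 2 (remove /lz): {"tyt":51,"w":44}
After op 3 (replace /tyt 54): {"tyt":54,"w":44}
After op 4 (add /tyt 63): {"tyt":63,"w":44}
After op 5 (remove /tyt): {"w":44}
After op 6 (replace /w 79): {"w":79}
After op 7 (remove /w): {}
After op 8 (add /sko 42): {"sko":42}
After op 9 (remove /sko): {}
After op 10 (add /hmp 16): {"hmp":16}
After op 11 (add /tf 29): {"hmp":16,"tf":29}
After op 12 (add /pr 91): {"hmp":16,"pr":91,"tf":29}
After op 13 (replace /pr 64): {"hmp":16,"pr":64,"tf":29}
After op 14 (add /hmp 57): {"hmp":57,"pr":64,"tf":29}
After op 15 (replace /tf 73): {"hmp":57,"pr":64,"tf":73}
After op 16 (remove /hmp): {"pr":64,"tf":73}
Value at /tf: 73

Answer: 73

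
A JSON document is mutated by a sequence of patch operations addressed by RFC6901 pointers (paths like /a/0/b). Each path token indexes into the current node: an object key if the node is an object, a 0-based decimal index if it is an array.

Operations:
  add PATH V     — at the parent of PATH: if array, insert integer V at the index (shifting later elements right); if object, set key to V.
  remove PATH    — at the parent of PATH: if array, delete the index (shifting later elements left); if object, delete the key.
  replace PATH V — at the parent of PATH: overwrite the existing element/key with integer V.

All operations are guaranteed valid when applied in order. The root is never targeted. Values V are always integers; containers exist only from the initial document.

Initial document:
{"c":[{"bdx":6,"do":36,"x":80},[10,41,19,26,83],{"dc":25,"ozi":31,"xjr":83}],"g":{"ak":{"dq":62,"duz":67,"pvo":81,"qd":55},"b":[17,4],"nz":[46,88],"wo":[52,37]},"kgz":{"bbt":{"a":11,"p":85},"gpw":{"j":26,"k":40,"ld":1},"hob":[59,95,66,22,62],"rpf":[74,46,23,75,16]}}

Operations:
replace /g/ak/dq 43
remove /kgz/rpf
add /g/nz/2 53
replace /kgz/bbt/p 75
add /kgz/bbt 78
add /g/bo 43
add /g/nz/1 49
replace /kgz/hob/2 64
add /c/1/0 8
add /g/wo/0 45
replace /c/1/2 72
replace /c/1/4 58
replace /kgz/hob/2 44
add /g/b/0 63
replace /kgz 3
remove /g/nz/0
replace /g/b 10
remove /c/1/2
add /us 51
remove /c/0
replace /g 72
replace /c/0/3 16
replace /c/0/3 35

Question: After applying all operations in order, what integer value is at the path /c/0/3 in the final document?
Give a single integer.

After op 1 (replace /g/ak/dq 43): {"c":[{"bdx":6,"do":36,"x":80},[10,41,19,26,83],{"dc":25,"ozi":31,"xjr":83}],"g":{"ak":{"dq":43,"duz":67,"pvo":81,"qd":55},"b":[17,4],"nz":[46,88],"wo":[52,37]},"kgz":{"bbt":{"a":11,"p":85},"gpw":{"j":26,"k":40,"ld":1},"hob":[59,95,66,22,62],"rpf":[74,46,23,75,16]}}
After op 2 (remove /kgz/rpf): {"c":[{"bdx":6,"do":36,"x":80},[10,41,19,26,83],{"dc":25,"ozi":31,"xjr":83}],"g":{"ak":{"dq":43,"duz":67,"pvo":81,"qd":55},"b":[17,4],"nz":[46,88],"wo":[52,37]},"kgz":{"bbt":{"a":11,"p":85},"gpw":{"j":26,"k":40,"ld":1},"hob":[59,95,66,22,62]}}
After op 3 (add /g/nz/2 53): {"c":[{"bdx":6,"do":36,"x":80},[10,41,19,26,83],{"dc":25,"ozi":31,"xjr":83}],"g":{"ak":{"dq":43,"duz":67,"pvo":81,"qd":55},"b":[17,4],"nz":[46,88,53],"wo":[52,37]},"kgz":{"bbt":{"a":11,"p":85},"gpw":{"j":26,"k":40,"ld":1},"hob":[59,95,66,22,62]}}
After op 4 (replace /kgz/bbt/p 75): {"c":[{"bdx":6,"do":36,"x":80},[10,41,19,26,83],{"dc":25,"ozi":31,"xjr":83}],"g":{"ak":{"dq":43,"duz":67,"pvo":81,"qd":55},"b":[17,4],"nz":[46,88,53],"wo":[52,37]},"kgz":{"bbt":{"a":11,"p":75},"gpw":{"j":26,"k":40,"ld":1},"hob":[59,95,66,22,62]}}
After op 5 (add /kgz/bbt 78): {"c":[{"bdx":6,"do":36,"x":80},[10,41,19,26,83],{"dc":25,"ozi":31,"xjr":83}],"g":{"ak":{"dq":43,"duz":67,"pvo":81,"qd":55},"b":[17,4],"nz":[46,88,53],"wo":[52,37]},"kgz":{"bbt":78,"gpw":{"j":26,"k":40,"ld":1},"hob":[59,95,66,22,62]}}
After op 6 (add /g/bo 43): {"c":[{"bdx":6,"do":36,"x":80},[10,41,19,26,83],{"dc":25,"ozi":31,"xjr":83}],"g":{"ak":{"dq":43,"duz":67,"pvo":81,"qd":55},"b":[17,4],"bo":43,"nz":[46,88,53],"wo":[52,37]},"kgz":{"bbt":78,"gpw":{"j":26,"k":40,"ld":1},"hob":[59,95,66,22,62]}}
After op 7 (add /g/nz/1 49): {"c":[{"bdx":6,"do":36,"x":80},[10,41,19,26,83],{"dc":25,"ozi":31,"xjr":83}],"g":{"ak":{"dq":43,"duz":67,"pvo":81,"qd":55},"b":[17,4],"bo":43,"nz":[46,49,88,53],"wo":[52,37]},"kgz":{"bbt":78,"gpw":{"j":26,"k":40,"ld":1},"hob":[59,95,66,22,62]}}
After op 8 (replace /kgz/hob/2 64): {"c":[{"bdx":6,"do":36,"x":80},[10,41,19,26,83],{"dc":25,"ozi":31,"xjr":83}],"g":{"ak":{"dq":43,"duz":67,"pvo":81,"qd":55},"b":[17,4],"bo":43,"nz":[46,49,88,53],"wo":[52,37]},"kgz":{"bbt":78,"gpw":{"j":26,"k":40,"ld":1},"hob":[59,95,64,22,62]}}
After op 9 (add /c/1/0 8): {"c":[{"bdx":6,"do":36,"x":80},[8,10,41,19,26,83],{"dc":25,"ozi":31,"xjr":83}],"g":{"ak":{"dq":43,"duz":67,"pvo":81,"qd":55},"b":[17,4],"bo":43,"nz":[46,49,88,53],"wo":[52,37]},"kgz":{"bbt":78,"gpw":{"j":26,"k":40,"ld":1},"hob":[59,95,64,22,62]}}
After op 10 (add /g/wo/0 45): {"c":[{"bdx":6,"do":36,"x":80},[8,10,41,19,26,83],{"dc":25,"ozi":31,"xjr":83}],"g":{"ak":{"dq":43,"duz":67,"pvo":81,"qd":55},"b":[17,4],"bo":43,"nz":[46,49,88,53],"wo":[45,52,37]},"kgz":{"bbt":78,"gpw":{"j":26,"k":40,"ld":1},"hob":[59,95,64,22,62]}}
After op 11 (replace /c/1/2 72): {"c":[{"bdx":6,"do":36,"x":80},[8,10,72,19,26,83],{"dc":25,"ozi":31,"xjr":83}],"g":{"ak":{"dq":43,"duz":67,"pvo":81,"qd":55},"b":[17,4],"bo":43,"nz":[46,49,88,53],"wo":[45,52,37]},"kgz":{"bbt":78,"gpw":{"j":26,"k":40,"ld":1},"hob":[59,95,64,22,62]}}
After op 12 (replace /c/1/4 58): {"c":[{"bdx":6,"do":36,"x":80},[8,10,72,19,58,83],{"dc":25,"ozi":31,"xjr":83}],"g":{"ak":{"dq":43,"duz":67,"pvo":81,"qd":55},"b":[17,4],"bo":43,"nz":[46,49,88,53],"wo":[45,52,37]},"kgz":{"bbt":78,"gpw":{"j":26,"k":40,"ld":1},"hob":[59,95,64,22,62]}}
After op 13 (replace /kgz/hob/2 44): {"c":[{"bdx":6,"do":36,"x":80},[8,10,72,19,58,83],{"dc":25,"ozi":31,"xjr":83}],"g":{"ak":{"dq":43,"duz":67,"pvo":81,"qd":55},"b":[17,4],"bo":43,"nz":[46,49,88,53],"wo":[45,52,37]},"kgz":{"bbt":78,"gpw":{"j":26,"k":40,"ld":1},"hob":[59,95,44,22,62]}}
After op 14 (add /g/b/0 63): {"c":[{"bdx":6,"do":36,"x":80},[8,10,72,19,58,83],{"dc":25,"ozi":31,"xjr":83}],"g":{"ak":{"dq":43,"duz":67,"pvo":81,"qd":55},"b":[63,17,4],"bo":43,"nz":[46,49,88,53],"wo":[45,52,37]},"kgz":{"bbt":78,"gpw":{"j":26,"k":40,"ld":1},"hob":[59,95,44,22,62]}}
After op 15 (replace /kgz 3): {"c":[{"bdx":6,"do":36,"x":80},[8,10,72,19,58,83],{"dc":25,"ozi":31,"xjr":83}],"g":{"ak":{"dq":43,"duz":67,"pvo":81,"qd":55},"b":[63,17,4],"bo":43,"nz":[46,49,88,53],"wo":[45,52,37]},"kgz":3}
After op 16 (remove /g/nz/0): {"c":[{"bdx":6,"do":36,"x":80},[8,10,72,19,58,83],{"dc":25,"ozi":31,"xjr":83}],"g":{"ak":{"dq":43,"duz":67,"pvo":81,"qd":55},"b":[63,17,4],"bo":43,"nz":[49,88,53],"wo":[45,52,37]},"kgz":3}
After op 17 (replace /g/b 10): {"c":[{"bdx":6,"do":36,"x":80},[8,10,72,19,58,83],{"dc":25,"ozi":31,"xjr":83}],"g":{"ak":{"dq":43,"duz":67,"pvo":81,"qd":55},"b":10,"bo":43,"nz":[49,88,53],"wo":[45,52,37]},"kgz":3}
After op 18 (remove /c/1/2): {"c":[{"bdx":6,"do":36,"x":80},[8,10,19,58,83],{"dc":25,"ozi":31,"xjr":83}],"g":{"ak":{"dq":43,"duz":67,"pvo":81,"qd":55},"b":10,"bo":43,"nz":[49,88,53],"wo":[45,52,37]},"kgz":3}
After op 19 (add /us 51): {"c":[{"bdx":6,"do":36,"x":80},[8,10,19,58,83],{"dc":25,"ozi":31,"xjr":83}],"g":{"ak":{"dq":43,"duz":67,"pvo":81,"qd":55},"b":10,"bo":43,"nz":[49,88,53],"wo":[45,52,37]},"kgz":3,"us":51}
After op 20 (remove /c/0): {"c":[[8,10,19,58,83],{"dc":25,"ozi":31,"xjr":83}],"g":{"ak":{"dq":43,"duz":67,"pvo":81,"qd":55},"b":10,"bo":43,"nz":[49,88,53],"wo":[45,52,37]},"kgz":3,"us":51}
After op 21 (replace /g 72): {"c":[[8,10,19,58,83],{"dc":25,"ozi":31,"xjr":83}],"g":72,"kgz":3,"us":51}
After op 22 (replace /c/0/3 16): {"c":[[8,10,19,16,83],{"dc":25,"ozi":31,"xjr":83}],"g":72,"kgz":3,"us":51}
After op 23 (replace /c/0/3 35): {"c":[[8,10,19,35,83],{"dc":25,"ozi":31,"xjr":83}],"g":72,"kgz":3,"us":51}
Value at /c/0/3: 35

Answer: 35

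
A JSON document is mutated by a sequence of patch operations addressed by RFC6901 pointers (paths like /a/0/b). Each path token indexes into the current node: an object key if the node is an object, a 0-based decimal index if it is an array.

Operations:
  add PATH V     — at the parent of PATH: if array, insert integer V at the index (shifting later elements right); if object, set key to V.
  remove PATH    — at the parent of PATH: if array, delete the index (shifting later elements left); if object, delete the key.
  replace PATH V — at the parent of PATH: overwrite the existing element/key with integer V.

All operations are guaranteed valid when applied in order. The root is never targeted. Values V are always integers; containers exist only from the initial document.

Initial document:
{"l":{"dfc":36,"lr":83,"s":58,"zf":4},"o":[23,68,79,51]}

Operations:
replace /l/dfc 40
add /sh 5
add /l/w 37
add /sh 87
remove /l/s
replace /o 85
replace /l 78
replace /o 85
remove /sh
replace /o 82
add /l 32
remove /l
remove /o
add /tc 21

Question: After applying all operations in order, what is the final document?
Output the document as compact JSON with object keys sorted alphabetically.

After op 1 (replace /l/dfc 40): {"l":{"dfc":40,"lr":83,"s":58,"zf":4},"o":[23,68,79,51]}
After op 2 (add /sh 5): {"l":{"dfc":40,"lr":83,"s":58,"zf":4},"o":[23,68,79,51],"sh":5}
After op 3 (add /l/w 37): {"l":{"dfc":40,"lr":83,"s":58,"w":37,"zf":4},"o":[23,68,79,51],"sh":5}
After op 4 (add /sh 87): {"l":{"dfc":40,"lr":83,"s":58,"w":37,"zf":4},"o":[23,68,79,51],"sh":87}
After op 5 (remove /l/s): {"l":{"dfc":40,"lr":83,"w":37,"zf":4},"o":[23,68,79,51],"sh":87}
After op 6 (replace /o 85): {"l":{"dfc":40,"lr":83,"w":37,"zf":4},"o":85,"sh":87}
After op 7 (replace /l 78): {"l":78,"o":85,"sh":87}
After op 8 (replace /o 85): {"l":78,"o":85,"sh":87}
After op 9 (remove /sh): {"l":78,"o":85}
After op 10 (replace /o 82): {"l":78,"o":82}
After op 11 (add /l 32): {"l":32,"o":82}
After op 12 (remove /l): {"o":82}
After op 13 (remove /o): {}
After op 14 (add /tc 21): {"tc":21}

Answer: {"tc":21}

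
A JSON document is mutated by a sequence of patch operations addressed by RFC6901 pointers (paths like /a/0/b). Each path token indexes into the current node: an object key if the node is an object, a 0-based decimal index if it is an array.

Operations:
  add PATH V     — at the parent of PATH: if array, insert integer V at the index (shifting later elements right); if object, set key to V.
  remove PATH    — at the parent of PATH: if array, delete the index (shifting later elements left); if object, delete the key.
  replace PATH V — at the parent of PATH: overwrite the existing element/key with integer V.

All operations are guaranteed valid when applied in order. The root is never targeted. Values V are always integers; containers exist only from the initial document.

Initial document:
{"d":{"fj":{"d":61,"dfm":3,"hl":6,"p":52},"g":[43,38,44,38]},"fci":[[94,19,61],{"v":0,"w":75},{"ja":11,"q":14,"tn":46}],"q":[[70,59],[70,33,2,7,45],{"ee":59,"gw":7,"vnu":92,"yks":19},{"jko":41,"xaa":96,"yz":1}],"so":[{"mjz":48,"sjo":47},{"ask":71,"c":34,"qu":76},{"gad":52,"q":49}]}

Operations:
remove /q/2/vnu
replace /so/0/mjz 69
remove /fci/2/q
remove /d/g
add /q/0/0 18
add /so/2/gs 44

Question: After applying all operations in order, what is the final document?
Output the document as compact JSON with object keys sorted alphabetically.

Answer: {"d":{"fj":{"d":61,"dfm":3,"hl":6,"p":52}},"fci":[[94,19,61],{"v":0,"w":75},{"ja":11,"tn":46}],"q":[[18,70,59],[70,33,2,7,45],{"ee":59,"gw":7,"yks":19},{"jko":41,"xaa":96,"yz":1}],"so":[{"mjz":69,"sjo":47},{"ask":71,"c":34,"qu":76},{"gad":52,"gs":44,"q":49}]}

Derivation:
After op 1 (remove /q/2/vnu): {"d":{"fj":{"d":61,"dfm":3,"hl":6,"p":52},"g":[43,38,44,38]},"fci":[[94,19,61],{"v":0,"w":75},{"ja":11,"q":14,"tn":46}],"q":[[70,59],[70,33,2,7,45],{"ee":59,"gw":7,"yks":19},{"jko":41,"xaa":96,"yz":1}],"so":[{"mjz":48,"sjo":47},{"ask":71,"c":34,"qu":76},{"gad":52,"q":49}]}
After op 2 (replace /so/0/mjz 69): {"d":{"fj":{"d":61,"dfm":3,"hl":6,"p":52},"g":[43,38,44,38]},"fci":[[94,19,61],{"v":0,"w":75},{"ja":11,"q":14,"tn":46}],"q":[[70,59],[70,33,2,7,45],{"ee":59,"gw":7,"yks":19},{"jko":41,"xaa":96,"yz":1}],"so":[{"mjz":69,"sjo":47},{"ask":71,"c":34,"qu":76},{"gad":52,"q":49}]}
After op 3 (remove /fci/2/q): {"d":{"fj":{"d":61,"dfm":3,"hl":6,"p":52},"g":[43,38,44,38]},"fci":[[94,19,61],{"v":0,"w":75},{"ja":11,"tn":46}],"q":[[70,59],[70,33,2,7,45],{"ee":59,"gw":7,"yks":19},{"jko":41,"xaa":96,"yz":1}],"so":[{"mjz":69,"sjo":47},{"ask":71,"c":34,"qu":76},{"gad":52,"q":49}]}
After op 4 (remove /d/g): {"d":{"fj":{"d":61,"dfm":3,"hl":6,"p":52}},"fci":[[94,19,61],{"v":0,"w":75},{"ja":11,"tn":46}],"q":[[70,59],[70,33,2,7,45],{"ee":59,"gw":7,"yks":19},{"jko":41,"xaa":96,"yz":1}],"so":[{"mjz":69,"sjo":47},{"ask":71,"c":34,"qu":76},{"gad":52,"q":49}]}
After op 5 (add /q/0/0 18): {"d":{"fj":{"d":61,"dfm":3,"hl":6,"p":52}},"fci":[[94,19,61],{"v":0,"w":75},{"ja":11,"tn":46}],"q":[[18,70,59],[70,33,2,7,45],{"ee":59,"gw":7,"yks":19},{"jko":41,"xaa":96,"yz":1}],"so":[{"mjz":69,"sjo":47},{"ask":71,"c":34,"qu":76},{"gad":52,"q":49}]}
After op 6 (add /so/2/gs 44): {"d":{"fj":{"d":61,"dfm":3,"hl":6,"p":52}},"fci":[[94,19,61],{"v":0,"w":75},{"ja":11,"tn":46}],"q":[[18,70,59],[70,33,2,7,45],{"ee":59,"gw":7,"yks":19},{"jko":41,"xaa":96,"yz":1}],"so":[{"mjz":69,"sjo":47},{"ask":71,"c":34,"qu":76},{"gad":52,"gs":44,"q":49}]}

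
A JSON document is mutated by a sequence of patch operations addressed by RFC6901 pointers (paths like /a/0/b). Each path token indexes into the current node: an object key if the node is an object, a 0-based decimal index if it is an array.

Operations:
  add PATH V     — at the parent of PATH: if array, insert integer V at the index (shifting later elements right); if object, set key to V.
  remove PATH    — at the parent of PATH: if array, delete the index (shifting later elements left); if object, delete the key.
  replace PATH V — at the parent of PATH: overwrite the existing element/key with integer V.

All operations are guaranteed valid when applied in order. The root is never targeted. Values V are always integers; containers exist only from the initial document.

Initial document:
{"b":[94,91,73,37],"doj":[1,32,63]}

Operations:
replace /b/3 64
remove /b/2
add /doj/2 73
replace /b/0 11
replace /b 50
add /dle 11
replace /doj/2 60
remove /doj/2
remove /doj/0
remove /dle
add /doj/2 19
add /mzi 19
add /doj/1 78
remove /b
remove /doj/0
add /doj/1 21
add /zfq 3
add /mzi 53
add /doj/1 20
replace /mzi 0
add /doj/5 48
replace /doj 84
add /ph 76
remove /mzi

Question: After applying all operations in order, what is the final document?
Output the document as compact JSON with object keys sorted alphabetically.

After op 1 (replace /b/3 64): {"b":[94,91,73,64],"doj":[1,32,63]}
After op 2 (remove /b/2): {"b":[94,91,64],"doj":[1,32,63]}
After op 3 (add /doj/2 73): {"b":[94,91,64],"doj":[1,32,73,63]}
After op 4 (replace /b/0 11): {"b":[11,91,64],"doj":[1,32,73,63]}
After op 5 (replace /b 50): {"b":50,"doj":[1,32,73,63]}
After op 6 (add /dle 11): {"b":50,"dle":11,"doj":[1,32,73,63]}
After op 7 (replace /doj/2 60): {"b":50,"dle":11,"doj":[1,32,60,63]}
After op 8 (remove /doj/2): {"b":50,"dle":11,"doj":[1,32,63]}
After op 9 (remove /doj/0): {"b":50,"dle":11,"doj":[32,63]}
After op 10 (remove /dle): {"b":50,"doj":[32,63]}
After op 11 (add /doj/2 19): {"b":50,"doj":[32,63,19]}
After op 12 (add /mzi 19): {"b":50,"doj":[32,63,19],"mzi":19}
After op 13 (add /doj/1 78): {"b":50,"doj":[32,78,63,19],"mzi":19}
After op 14 (remove /b): {"doj":[32,78,63,19],"mzi":19}
After op 15 (remove /doj/0): {"doj":[78,63,19],"mzi":19}
After op 16 (add /doj/1 21): {"doj":[78,21,63,19],"mzi":19}
After op 17 (add /zfq 3): {"doj":[78,21,63,19],"mzi":19,"zfq":3}
After op 18 (add /mzi 53): {"doj":[78,21,63,19],"mzi":53,"zfq":3}
After op 19 (add /doj/1 20): {"doj":[78,20,21,63,19],"mzi":53,"zfq":3}
After op 20 (replace /mzi 0): {"doj":[78,20,21,63,19],"mzi":0,"zfq":3}
After op 21 (add /doj/5 48): {"doj":[78,20,21,63,19,48],"mzi":0,"zfq":3}
After op 22 (replace /doj 84): {"doj":84,"mzi":0,"zfq":3}
After op 23 (add /ph 76): {"doj":84,"mzi":0,"ph":76,"zfq":3}
After op 24 (remove /mzi): {"doj":84,"ph":76,"zfq":3}

Answer: {"doj":84,"ph":76,"zfq":3}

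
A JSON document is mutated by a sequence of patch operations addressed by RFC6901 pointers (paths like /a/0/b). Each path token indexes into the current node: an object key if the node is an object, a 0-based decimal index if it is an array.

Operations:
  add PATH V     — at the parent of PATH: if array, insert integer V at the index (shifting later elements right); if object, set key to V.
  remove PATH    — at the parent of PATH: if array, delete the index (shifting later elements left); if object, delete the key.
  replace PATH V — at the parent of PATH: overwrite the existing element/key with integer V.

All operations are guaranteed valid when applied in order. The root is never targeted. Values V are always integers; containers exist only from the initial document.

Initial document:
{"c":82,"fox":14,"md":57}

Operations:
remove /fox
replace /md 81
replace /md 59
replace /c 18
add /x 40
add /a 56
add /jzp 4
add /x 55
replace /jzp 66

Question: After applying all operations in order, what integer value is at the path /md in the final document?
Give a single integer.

After op 1 (remove /fox): {"c":82,"md":57}
After op 2 (replace /md 81): {"c":82,"md":81}
After op 3 (replace /md 59): {"c":82,"md":59}
After op 4 (replace /c 18): {"c":18,"md":59}
After op 5 (add /x 40): {"c":18,"md":59,"x":40}
After op 6 (add /a 56): {"a":56,"c":18,"md":59,"x":40}
After op 7 (add /jzp 4): {"a":56,"c":18,"jzp":4,"md":59,"x":40}
After op 8 (add /x 55): {"a":56,"c":18,"jzp":4,"md":59,"x":55}
After op 9 (replace /jzp 66): {"a":56,"c":18,"jzp":66,"md":59,"x":55}
Value at /md: 59

Answer: 59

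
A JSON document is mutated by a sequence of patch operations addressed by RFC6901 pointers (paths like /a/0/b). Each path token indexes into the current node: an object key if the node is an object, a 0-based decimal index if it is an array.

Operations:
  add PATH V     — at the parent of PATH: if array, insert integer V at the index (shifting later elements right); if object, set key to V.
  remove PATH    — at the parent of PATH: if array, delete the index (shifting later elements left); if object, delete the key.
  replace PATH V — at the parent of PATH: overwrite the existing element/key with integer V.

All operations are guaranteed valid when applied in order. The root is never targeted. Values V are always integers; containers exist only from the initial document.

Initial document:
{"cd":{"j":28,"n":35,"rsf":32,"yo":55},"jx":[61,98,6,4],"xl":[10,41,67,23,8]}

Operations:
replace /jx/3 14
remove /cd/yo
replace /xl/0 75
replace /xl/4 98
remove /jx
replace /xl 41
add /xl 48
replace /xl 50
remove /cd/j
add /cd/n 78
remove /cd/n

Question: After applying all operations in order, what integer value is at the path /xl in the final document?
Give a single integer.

After op 1 (replace /jx/3 14): {"cd":{"j":28,"n":35,"rsf":32,"yo":55},"jx":[61,98,6,14],"xl":[10,41,67,23,8]}
After op 2 (remove /cd/yo): {"cd":{"j":28,"n":35,"rsf":32},"jx":[61,98,6,14],"xl":[10,41,67,23,8]}
After op 3 (replace /xl/0 75): {"cd":{"j":28,"n":35,"rsf":32},"jx":[61,98,6,14],"xl":[75,41,67,23,8]}
After op 4 (replace /xl/4 98): {"cd":{"j":28,"n":35,"rsf":32},"jx":[61,98,6,14],"xl":[75,41,67,23,98]}
After op 5 (remove /jx): {"cd":{"j":28,"n":35,"rsf":32},"xl":[75,41,67,23,98]}
After op 6 (replace /xl 41): {"cd":{"j":28,"n":35,"rsf":32},"xl":41}
After op 7 (add /xl 48): {"cd":{"j":28,"n":35,"rsf":32},"xl":48}
After op 8 (replace /xl 50): {"cd":{"j":28,"n":35,"rsf":32},"xl":50}
After op 9 (remove /cd/j): {"cd":{"n":35,"rsf":32},"xl":50}
After op 10 (add /cd/n 78): {"cd":{"n":78,"rsf":32},"xl":50}
After op 11 (remove /cd/n): {"cd":{"rsf":32},"xl":50}
Value at /xl: 50

Answer: 50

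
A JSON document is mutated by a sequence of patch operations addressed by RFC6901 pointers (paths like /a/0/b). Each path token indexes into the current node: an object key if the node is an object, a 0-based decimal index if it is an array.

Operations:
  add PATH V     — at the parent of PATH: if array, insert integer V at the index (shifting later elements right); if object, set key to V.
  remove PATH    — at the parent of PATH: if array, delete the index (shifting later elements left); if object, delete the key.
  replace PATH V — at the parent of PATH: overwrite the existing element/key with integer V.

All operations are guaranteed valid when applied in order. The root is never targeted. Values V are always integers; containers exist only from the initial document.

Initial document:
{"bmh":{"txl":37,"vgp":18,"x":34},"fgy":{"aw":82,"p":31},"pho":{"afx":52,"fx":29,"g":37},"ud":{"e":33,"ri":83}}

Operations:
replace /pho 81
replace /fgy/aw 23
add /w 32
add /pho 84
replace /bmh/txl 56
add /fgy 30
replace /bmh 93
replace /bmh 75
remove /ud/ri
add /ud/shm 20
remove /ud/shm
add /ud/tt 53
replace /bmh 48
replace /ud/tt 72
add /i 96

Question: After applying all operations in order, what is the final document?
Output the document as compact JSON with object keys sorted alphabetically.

Answer: {"bmh":48,"fgy":30,"i":96,"pho":84,"ud":{"e":33,"tt":72},"w":32}

Derivation:
After op 1 (replace /pho 81): {"bmh":{"txl":37,"vgp":18,"x":34},"fgy":{"aw":82,"p":31},"pho":81,"ud":{"e":33,"ri":83}}
After op 2 (replace /fgy/aw 23): {"bmh":{"txl":37,"vgp":18,"x":34},"fgy":{"aw":23,"p":31},"pho":81,"ud":{"e":33,"ri":83}}
After op 3 (add /w 32): {"bmh":{"txl":37,"vgp":18,"x":34},"fgy":{"aw":23,"p":31},"pho":81,"ud":{"e":33,"ri":83},"w":32}
After op 4 (add /pho 84): {"bmh":{"txl":37,"vgp":18,"x":34},"fgy":{"aw":23,"p":31},"pho":84,"ud":{"e":33,"ri":83},"w":32}
After op 5 (replace /bmh/txl 56): {"bmh":{"txl":56,"vgp":18,"x":34},"fgy":{"aw":23,"p":31},"pho":84,"ud":{"e":33,"ri":83},"w":32}
After op 6 (add /fgy 30): {"bmh":{"txl":56,"vgp":18,"x":34},"fgy":30,"pho":84,"ud":{"e":33,"ri":83},"w":32}
After op 7 (replace /bmh 93): {"bmh":93,"fgy":30,"pho":84,"ud":{"e":33,"ri":83},"w":32}
After op 8 (replace /bmh 75): {"bmh":75,"fgy":30,"pho":84,"ud":{"e":33,"ri":83},"w":32}
After op 9 (remove /ud/ri): {"bmh":75,"fgy":30,"pho":84,"ud":{"e":33},"w":32}
After op 10 (add /ud/shm 20): {"bmh":75,"fgy":30,"pho":84,"ud":{"e":33,"shm":20},"w":32}
After op 11 (remove /ud/shm): {"bmh":75,"fgy":30,"pho":84,"ud":{"e":33},"w":32}
After op 12 (add /ud/tt 53): {"bmh":75,"fgy":30,"pho":84,"ud":{"e":33,"tt":53},"w":32}
After op 13 (replace /bmh 48): {"bmh":48,"fgy":30,"pho":84,"ud":{"e":33,"tt":53},"w":32}
After op 14 (replace /ud/tt 72): {"bmh":48,"fgy":30,"pho":84,"ud":{"e":33,"tt":72},"w":32}
After op 15 (add /i 96): {"bmh":48,"fgy":30,"i":96,"pho":84,"ud":{"e":33,"tt":72},"w":32}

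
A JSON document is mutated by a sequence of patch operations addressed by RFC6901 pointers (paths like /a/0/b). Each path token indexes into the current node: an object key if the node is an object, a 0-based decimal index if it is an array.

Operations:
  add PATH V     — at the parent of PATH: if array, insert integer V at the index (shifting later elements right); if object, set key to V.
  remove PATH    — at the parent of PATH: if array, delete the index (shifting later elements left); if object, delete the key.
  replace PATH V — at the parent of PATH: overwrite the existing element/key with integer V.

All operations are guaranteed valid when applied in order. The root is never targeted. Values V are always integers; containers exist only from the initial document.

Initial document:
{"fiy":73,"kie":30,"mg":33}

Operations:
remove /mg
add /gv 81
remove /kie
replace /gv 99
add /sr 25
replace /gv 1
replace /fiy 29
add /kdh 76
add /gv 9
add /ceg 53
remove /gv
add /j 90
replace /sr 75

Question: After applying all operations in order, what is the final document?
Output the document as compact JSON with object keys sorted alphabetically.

After op 1 (remove /mg): {"fiy":73,"kie":30}
After op 2 (add /gv 81): {"fiy":73,"gv":81,"kie":30}
After op 3 (remove /kie): {"fiy":73,"gv":81}
After op 4 (replace /gv 99): {"fiy":73,"gv":99}
After op 5 (add /sr 25): {"fiy":73,"gv":99,"sr":25}
After op 6 (replace /gv 1): {"fiy":73,"gv":1,"sr":25}
After op 7 (replace /fiy 29): {"fiy":29,"gv":1,"sr":25}
After op 8 (add /kdh 76): {"fiy":29,"gv":1,"kdh":76,"sr":25}
After op 9 (add /gv 9): {"fiy":29,"gv":9,"kdh":76,"sr":25}
After op 10 (add /ceg 53): {"ceg":53,"fiy":29,"gv":9,"kdh":76,"sr":25}
After op 11 (remove /gv): {"ceg":53,"fiy":29,"kdh":76,"sr":25}
After op 12 (add /j 90): {"ceg":53,"fiy":29,"j":90,"kdh":76,"sr":25}
After op 13 (replace /sr 75): {"ceg":53,"fiy":29,"j":90,"kdh":76,"sr":75}

Answer: {"ceg":53,"fiy":29,"j":90,"kdh":76,"sr":75}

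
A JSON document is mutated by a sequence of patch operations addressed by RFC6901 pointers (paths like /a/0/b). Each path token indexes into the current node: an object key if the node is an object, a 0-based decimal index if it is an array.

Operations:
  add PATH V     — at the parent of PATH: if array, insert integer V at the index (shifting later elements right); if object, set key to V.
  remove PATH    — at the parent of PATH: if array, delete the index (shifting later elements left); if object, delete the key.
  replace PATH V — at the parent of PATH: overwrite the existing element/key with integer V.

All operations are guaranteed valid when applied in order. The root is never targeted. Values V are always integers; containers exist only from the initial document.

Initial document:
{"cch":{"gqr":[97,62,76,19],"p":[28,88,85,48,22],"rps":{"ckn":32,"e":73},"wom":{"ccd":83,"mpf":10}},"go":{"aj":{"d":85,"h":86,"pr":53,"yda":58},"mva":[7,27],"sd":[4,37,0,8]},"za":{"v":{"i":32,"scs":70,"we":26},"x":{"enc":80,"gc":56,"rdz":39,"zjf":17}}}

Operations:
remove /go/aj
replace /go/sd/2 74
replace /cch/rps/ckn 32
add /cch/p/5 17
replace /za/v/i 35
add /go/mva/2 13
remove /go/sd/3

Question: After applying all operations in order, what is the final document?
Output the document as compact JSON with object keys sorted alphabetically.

Answer: {"cch":{"gqr":[97,62,76,19],"p":[28,88,85,48,22,17],"rps":{"ckn":32,"e":73},"wom":{"ccd":83,"mpf":10}},"go":{"mva":[7,27,13],"sd":[4,37,74]},"za":{"v":{"i":35,"scs":70,"we":26},"x":{"enc":80,"gc":56,"rdz":39,"zjf":17}}}

Derivation:
After op 1 (remove /go/aj): {"cch":{"gqr":[97,62,76,19],"p":[28,88,85,48,22],"rps":{"ckn":32,"e":73},"wom":{"ccd":83,"mpf":10}},"go":{"mva":[7,27],"sd":[4,37,0,8]},"za":{"v":{"i":32,"scs":70,"we":26},"x":{"enc":80,"gc":56,"rdz":39,"zjf":17}}}
After op 2 (replace /go/sd/2 74): {"cch":{"gqr":[97,62,76,19],"p":[28,88,85,48,22],"rps":{"ckn":32,"e":73},"wom":{"ccd":83,"mpf":10}},"go":{"mva":[7,27],"sd":[4,37,74,8]},"za":{"v":{"i":32,"scs":70,"we":26},"x":{"enc":80,"gc":56,"rdz":39,"zjf":17}}}
After op 3 (replace /cch/rps/ckn 32): {"cch":{"gqr":[97,62,76,19],"p":[28,88,85,48,22],"rps":{"ckn":32,"e":73},"wom":{"ccd":83,"mpf":10}},"go":{"mva":[7,27],"sd":[4,37,74,8]},"za":{"v":{"i":32,"scs":70,"we":26},"x":{"enc":80,"gc":56,"rdz":39,"zjf":17}}}
After op 4 (add /cch/p/5 17): {"cch":{"gqr":[97,62,76,19],"p":[28,88,85,48,22,17],"rps":{"ckn":32,"e":73},"wom":{"ccd":83,"mpf":10}},"go":{"mva":[7,27],"sd":[4,37,74,8]},"za":{"v":{"i":32,"scs":70,"we":26},"x":{"enc":80,"gc":56,"rdz":39,"zjf":17}}}
After op 5 (replace /za/v/i 35): {"cch":{"gqr":[97,62,76,19],"p":[28,88,85,48,22,17],"rps":{"ckn":32,"e":73},"wom":{"ccd":83,"mpf":10}},"go":{"mva":[7,27],"sd":[4,37,74,8]},"za":{"v":{"i":35,"scs":70,"we":26},"x":{"enc":80,"gc":56,"rdz":39,"zjf":17}}}
After op 6 (add /go/mva/2 13): {"cch":{"gqr":[97,62,76,19],"p":[28,88,85,48,22,17],"rps":{"ckn":32,"e":73},"wom":{"ccd":83,"mpf":10}},"go":{"mva":[7,27,13],"sd":[4,37,74,8]},"za":{"v":{"i":35,"scs":70,"we":26},"x":{"enc":80,"gc":56,"rdz":39,"zjf":17}}}
After op 7 (remove /go/sd/3): {"cch":{"gqr":[97,62,76,19],"p":[28,88,85,48,22,17],"rps":{"ckn":32,"e":73},"wom":{"ccd":83,"mpf":10}},"go":{"mva":[7,27,13],"sd":[4,37,74]},"za":{"v":{"i":35,"scs":70,"we":26},"x":{"enc":80,"gc":56,"rdz":39,"zjf":17}}}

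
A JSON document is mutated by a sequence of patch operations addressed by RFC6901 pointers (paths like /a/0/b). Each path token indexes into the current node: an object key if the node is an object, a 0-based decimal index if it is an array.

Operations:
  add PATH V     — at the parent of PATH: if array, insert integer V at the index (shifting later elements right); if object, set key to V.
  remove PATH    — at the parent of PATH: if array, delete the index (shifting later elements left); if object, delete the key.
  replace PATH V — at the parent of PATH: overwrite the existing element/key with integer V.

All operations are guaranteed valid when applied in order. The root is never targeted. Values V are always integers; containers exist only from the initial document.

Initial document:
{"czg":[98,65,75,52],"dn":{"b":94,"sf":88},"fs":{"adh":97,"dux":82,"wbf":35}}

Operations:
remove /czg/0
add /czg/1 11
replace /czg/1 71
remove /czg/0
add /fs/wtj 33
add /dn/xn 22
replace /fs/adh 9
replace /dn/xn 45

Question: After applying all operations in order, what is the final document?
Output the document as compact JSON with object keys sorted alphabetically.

After op 1 (remove /czg/0): {"czg":[65,75,52],"dn":{"b":94,"sf":88},"fs":{"adh":97,"dux":82,"wbf":35}}
After op 2 (add /czg/1 11): {"czg":[65,11,75,52],"dn":{"b":94,"sf":88},"fs":{"adh":97,"dux":82,"wbf":35}}
After op 3 (replace /czg/1 71): {"czg":[65,71,75,52],"dn":{"b":94,"sf":88},"fs":{"adh":97,"dux":82,"wbf":35}}
After op 4 (remove /czg/0): {"czg":[71,75,52],"dn":{"b":94,"sf":88},"fs":{"adh":97,"dux":82,"wbf":35}}
After op 5 (add /fs/wtj 33): {"czg":[71,75,52],"dn":{"b":94,"sf":88},"fs":{"adh":97,"dux":82,"wbf":35,"wtj":33}}
After op 6 (add /dn/xn 22): {"czg":[71,75,52],"dn":{"b":94,"sf":88,"xn":22},"fs":{"adh":97,"dux":82,"wbf":35,"wtj":33}}
After op 7 (replace /fs/adh 9): {"czg":[71,75,52],"dn":{"b":94,"sf":88,"xn":22},"fs":{"adh":9,"dux":82,"wbf":35,"wtj":33}}
After op 8 (replace /dn/xn 45): {"czg":[71,75,52],"dn":{"b":94,"sf":88,"xn":45},"fs":{"adh":9,"dux":82,"wbf":35,"wtj":33}}

Answer: {"czg":[71,75,52],"dn":{"b":94,"sf":88,"xn":45},"fs":{"adh":9,"dux":82,"wbf":35,"wtj":33}}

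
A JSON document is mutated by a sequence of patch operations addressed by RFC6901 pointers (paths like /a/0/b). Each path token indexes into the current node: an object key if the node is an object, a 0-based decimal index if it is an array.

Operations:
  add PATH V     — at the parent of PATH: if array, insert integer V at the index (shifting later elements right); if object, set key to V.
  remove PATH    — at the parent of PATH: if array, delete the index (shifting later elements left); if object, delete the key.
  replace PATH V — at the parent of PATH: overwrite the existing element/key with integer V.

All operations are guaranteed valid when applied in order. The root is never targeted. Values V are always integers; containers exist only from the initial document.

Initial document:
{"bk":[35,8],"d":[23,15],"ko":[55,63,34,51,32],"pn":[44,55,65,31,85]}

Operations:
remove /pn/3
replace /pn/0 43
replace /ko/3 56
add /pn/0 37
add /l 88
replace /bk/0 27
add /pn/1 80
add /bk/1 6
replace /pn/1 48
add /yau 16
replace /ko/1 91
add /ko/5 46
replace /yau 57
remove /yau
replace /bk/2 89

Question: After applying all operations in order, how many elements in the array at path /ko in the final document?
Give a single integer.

After op 1 (remove /pn/3): {"bk":[35,8],"d":[23,15],"ko":[55,63,34,51,32],"pn":[44,55,65,85]}
After op 2 (replace /pn/0 43): {"bk":[35,8],"d":[23,15],"ko":[55,63,34,51,32],"pn":[43,55,65,85]}
After op 3 (replace /ko/3 56): {"bk":[35,8],"d":[23,15],"ko":[55,63,34,56,32],"pn":[43,55,65,85]}
After op 4 (add /pn/0 37): {"bk":[35,8],"d":[23,15],"ko":[55,63,34,56,32],"pn":[37,43,55,65,85]}
After op 5 (add /l 88): {"bk":[35,8],"d":[23,15],"ko":[55,63,34,56,32],"l":88,"pn":[37,43,55,65,85]}
After op 6 (replace /bk/0 27): {"bk":[27,8],"d":[23,15],"ko":[55,63,34,56,32],"l":88,"pn":[37,43,55,65,85]}
After op 7 (add /pn/1 80): {"bk":[27,8],"d":[23,15],"ko":[55,63,34,56,32],"l":88,"pn":[37,80,43,55,65,85]}
After op 8 (add /bk/1 6): {"bk":[27,6,8],"d":[23,15],"ko":[55,63,34,56,32],"l":88,"pn":[37,80,43,55,65,85]}
After op 9 (replace /pn/1 48): {"bk":[27,6,8],"d":[23,15],"ko":[55,63,34,56,32],"l":88,"pn":[37,48,43,55,65,85]}
After op 10 (add /yau 16): {"bk":[27,6,8],"d":[23,15],"ko":[55,63,34,56,32],"l":88,"pn":[37,48,43,55,65,85],"yau":16}
After op 11 (replace /ko/1 91): {"bk":[27,6,8],"d":[23,15],"ko":[55,91,34,56,32],"l":88,"pn":[37,48,43,55,65,85],"yau":16}
After op 12 (add /ko/5 46): {"bk":[27,6,8],"d":[23,15],"ko":[55,91,34,56,32,46],"l":88,"pn":[37,48,43,55,65,85],"yau":16}
After op 13 (replace /yau 57): {"bk":[27,6,8],"d":[23,15],"ko":[55,91,34,56,32,46],"l":88,"pn":[37,48,43,55,65,85],"yau":57}
After op 14 (remove /yau): {"bk":[27,6,8],"d":[23,15],"ko":[55,91,34,56,32,46],"l":88,"pn":[37,48,43,55,65,85]}
After op 15 (replace /bk/2 89): {"bk":[27,6,89],"d":[23,15],"ko":[55,91,34,56,32,46],"l":88,"pn":[37,48,43,55,65,85]}
Size at path /ko: 6

Answer: 6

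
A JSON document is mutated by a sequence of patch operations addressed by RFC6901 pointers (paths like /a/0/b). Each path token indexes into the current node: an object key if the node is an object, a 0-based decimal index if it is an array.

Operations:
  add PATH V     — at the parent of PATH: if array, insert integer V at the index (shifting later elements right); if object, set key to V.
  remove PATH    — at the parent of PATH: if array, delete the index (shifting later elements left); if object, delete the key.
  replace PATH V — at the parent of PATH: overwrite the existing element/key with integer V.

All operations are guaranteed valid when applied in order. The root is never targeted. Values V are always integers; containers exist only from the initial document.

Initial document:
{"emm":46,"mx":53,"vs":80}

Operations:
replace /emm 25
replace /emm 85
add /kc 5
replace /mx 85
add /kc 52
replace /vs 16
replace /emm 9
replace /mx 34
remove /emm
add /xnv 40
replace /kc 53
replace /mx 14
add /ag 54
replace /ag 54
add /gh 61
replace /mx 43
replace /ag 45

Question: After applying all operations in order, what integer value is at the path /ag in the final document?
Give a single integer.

Answer: 45

Derivation:
After op 1 (replace /emm 25): {"emm":25,"mx":53,"vs":80}
After op 2 (replace /emm 85): {"emm":85,"mx":53,"vs":80}
After op 3 (add /kc 5): {"emm":85,"kc":5,"mx":53,"vs":80}
After op 4 (replace /mx 85): {"emm":85,"kc":5,"mx":85,"vs":80}
After op 5 (add /kc 52): {"emm":85,"kc":52,"mx":85,"vs":80}
After op 6 (replace /vs 16): {"emm":85,"kc":52,"mx":85,"vs":16}
After op 7 (replace /emm 9): {"emm":9,"kc":52,"mx":85,"vs":16}
After op 8 (replace /mx 34): {"emm":9,"kc":52,"mx":34,"vs":16}
After op 9 (remove /emm): {"kc":52,"mx":34,"vs":16}
After op 10 (add /xnv 40): {"kc":52,"mx":34,"vs":16,"xnv":40}
After op 11 (replace /kc 53): {"kc":53,"mx":34,"vs":16,"xnv":40}
After op 12 (replace /mx 14): {"kc":53,"mx":14,"vs":16,"xnv":40}
After op 13 (add /ag 54): {"ag":54,"kc":53,"mx":14,"vs":16,"xnv":40}
After op 14 (replace /ag 54): {"ag":54,"kc":53,"mx":14,"vs":16,"xnv":40}
After op 15 (add /gh 61): {"ag":54,"gh":61,"kc":53,"mx":14,"vs":16,"xnv":40}
After op 16 (replace /mx 43): {"ag":54,"gh":61,"kc":53,"mx":43,"vs":16,"xnv":40}
After op 17 (replace /ag 45): {"ag":45,"gh":61,"kc":53,"mx":43,"vs":16,"xnv":40}
Value at /ag: 45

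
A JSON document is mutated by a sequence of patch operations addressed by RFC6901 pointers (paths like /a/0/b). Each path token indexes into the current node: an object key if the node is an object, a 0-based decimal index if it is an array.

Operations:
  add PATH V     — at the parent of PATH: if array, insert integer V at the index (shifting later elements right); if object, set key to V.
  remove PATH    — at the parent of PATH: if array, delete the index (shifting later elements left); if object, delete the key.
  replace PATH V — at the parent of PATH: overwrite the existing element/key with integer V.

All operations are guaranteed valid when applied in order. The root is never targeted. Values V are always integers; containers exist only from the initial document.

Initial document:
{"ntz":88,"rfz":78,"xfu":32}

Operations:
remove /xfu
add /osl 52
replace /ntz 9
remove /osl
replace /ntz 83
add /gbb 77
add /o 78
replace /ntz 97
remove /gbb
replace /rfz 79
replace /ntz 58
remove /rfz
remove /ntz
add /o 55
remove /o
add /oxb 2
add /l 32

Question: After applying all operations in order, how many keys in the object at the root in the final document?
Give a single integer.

Answer: 2

Derivation:
After op 1 (remove /xfu): {"ntz":88,"rfz":78}
After op 2 (add /osl 52): {"ntz":88,"osl":52,"rfz":78}
After op 3 (replace /ntz 9): {"ntz":9,"osl":52,"rfz":78}
After op 4 (remove /osl): {"ntz":9,"rfz":78}
After op 5 (replace /ntz 83): {"ntz":83,"rfz":78}
After op 6 (add /gbb 77): {"gbb":77,"ntz":83,"rfz":78}
After op 7 (add /o 78): {"gbb":77,"ntz":83,"o":78,"rfz":78}
After op 8 (replace /ntz 97): {"gbb":77,"ntz":97,"o":78,"rfz":78}
After op 9 (remove /gbb): {"ntz":97,"o":78,"rfz":78}
After op 10 (replace /rfz 79): {"ntz":97,"o":78,"rfz":79}
After op 11 (replace /ntz 58): {"ntz":58,"o":78,"rfz":79}
After op 12 (remove /rfz): {"ntz":58,"o":78}
After op 13 (remove /ntz): {"o":78}
After op 14 (add /o 55): {"o":55}
After op 15 (remove /o): {}
After op 16 (add /oxb 2): {"oxb":2}
After op 17 (add /l 32): {"l":32,"oxb":2}
Size at the root: 2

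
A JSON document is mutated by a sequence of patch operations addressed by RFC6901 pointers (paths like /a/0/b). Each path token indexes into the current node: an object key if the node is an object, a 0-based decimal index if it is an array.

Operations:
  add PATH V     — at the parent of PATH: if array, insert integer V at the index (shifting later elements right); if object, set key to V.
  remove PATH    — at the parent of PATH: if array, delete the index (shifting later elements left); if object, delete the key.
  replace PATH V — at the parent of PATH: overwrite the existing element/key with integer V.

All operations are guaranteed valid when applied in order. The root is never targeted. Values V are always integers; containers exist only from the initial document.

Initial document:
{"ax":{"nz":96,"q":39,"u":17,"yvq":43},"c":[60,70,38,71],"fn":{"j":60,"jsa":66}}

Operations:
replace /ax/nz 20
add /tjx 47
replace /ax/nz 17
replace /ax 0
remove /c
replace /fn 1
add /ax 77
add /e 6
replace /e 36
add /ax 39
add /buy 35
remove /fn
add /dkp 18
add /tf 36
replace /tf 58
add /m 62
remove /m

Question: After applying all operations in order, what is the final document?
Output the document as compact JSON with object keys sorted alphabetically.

Answer: {"ax":39,"buy":35,"dkp":18,"e":36,"tf":58,"tjx":47}

Derivation:
After op 1 (replace /ax/nz 20): {"ax":{"nz":20,"q":39,"u":17,"yvq":43},"c":[60,70,38,71],"fn":{"j":60,"jsa":66}}
After op 2 (add /tjx 47): {"ax":{"nz":20,"q":39,"u":17,"yvq":43},"c":[60,70,38,71],"fn":{"j":60,"jsa":66},"tjx":47}
After op 3 (replace /ax/nz 17): {"ax":{"nz":17,"q":39,"u":17,"yvq":43},"c":[60,70,38,71],"fn":{"j":60,"jsa":66},"tjx":47}
After op 4 (replace /ax 0): {"ax":0,"c":[60,70,38,71],"fn":{"j":60,"jsa":66},"tjx":47}
After op 5 (remove /c): {"ax":0,"fn":{"j":60,"jsa":66},"tjx":47}
After op 6 (replace /fn 1): {"ax":0,"fn":1,"tjx":47}
After op 7 (add /ax 77): {"ax":77,"fn":1,"tjx":47}
After op 8 (add /e 6): {"ax":77,"e":6,"fn":1,"tjx":47}
After op 9 (replace /e 36): {"ax":77,"e":36,"fn":1,"tjx":47}
After op 10 (add /ax 39): {"ax":39,"e":36,"fn":1,"tjx":47}
After op 11 (add /buy 35): {"ax":39,"buy":35,"e":36,"fn":1,"tjx":47}
After op 12 (remove /fn): {"ax":39,"buy":35,"e":36,"tjx":47}
After op 13 (add /dkp 18): {"ax":39,"buy":35,"dkp":18,"e":36,"tjx":47}
After op 14 (add /tf 36): {"ax":39,"buy":35,"dkp":18,"e":36,"tf":36,"tjx":47}
After op 15 (replace /tf 58): {"ax":39,"buy":35,"dkp":18,"e":36,"tf":58,"tjx":47}
After op 16 (add /m 62): {"ax":39,"buy":35,"dkp":18,"e":36,"m":62,"tf":58,"tjx":47}
After op 17 (remove /m): {"ax":39,"buy":35,"dkp":18,"e":36,"tf":58,"tjx":47}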